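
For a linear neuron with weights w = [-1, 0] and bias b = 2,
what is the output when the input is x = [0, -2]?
y = 2

y = (-1)(0) + (0)(-2) + 2 = 2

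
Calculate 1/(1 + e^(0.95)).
0.2789

sigmoid(-0.95) = 1/(1 + e^(0.95)) = 1/(1 + 2.586) = 0.2789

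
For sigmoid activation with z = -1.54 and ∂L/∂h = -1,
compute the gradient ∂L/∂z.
∂L/∂z = -0.1454

σ(-1.54) = 0.1765
σ'(-1.54) = σ(-1.54)(1 - σ(-1.54)) = 0.1765 × 0.8235 = 0.1454
∂L/∂z = ∂L/∂h · σ'(z) = -1 × 0.1454 = -0.1454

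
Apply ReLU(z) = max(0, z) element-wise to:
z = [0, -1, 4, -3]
h = [0, 0, 4, 0]

ReLU applied element-wise: max(0,0)=0, max(0,-1)=0, max(0,4)=4, max(0,-3)=0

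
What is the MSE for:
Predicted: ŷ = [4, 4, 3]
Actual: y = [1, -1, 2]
MSE = 11.67

MSE = (1/3)((4-1)² + (4--1)² + (3-2)²) = (1/3)(9 + 25 + 1) = 11.67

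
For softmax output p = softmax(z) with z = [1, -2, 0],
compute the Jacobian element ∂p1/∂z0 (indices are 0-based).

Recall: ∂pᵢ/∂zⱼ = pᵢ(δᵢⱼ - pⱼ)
∂p1/∂z0 = -0.02477

p = softmax(z) = [0.7054, 0.03512, 0.2595]
p1 = 0.03512, p0 = 0.7054

∂p1/∂z0 = -p1 × p0 = -0.03512 × 0.7054 = -0.02477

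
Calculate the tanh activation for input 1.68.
0.9329

tanh(1.68) = (e^(1.68) - e^(-1.68))/(e^(1.68) + e^(-1.68)) = 0.9329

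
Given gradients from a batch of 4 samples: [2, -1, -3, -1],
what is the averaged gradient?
Average gradient = -0.75

Average = (1/4)(2 + -1 + -3 + -1) = -3/4 = -0.75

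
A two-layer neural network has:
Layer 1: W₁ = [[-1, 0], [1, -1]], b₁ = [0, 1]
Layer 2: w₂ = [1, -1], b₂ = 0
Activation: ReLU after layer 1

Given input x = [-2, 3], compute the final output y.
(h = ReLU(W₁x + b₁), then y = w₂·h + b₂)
y = 2

Layer 1 pre-activation: z₁ = [2, -4]
After ReLU: h = [2, 0]
Layer 2 output: y = 1×2 + -1×0 + 0 = 2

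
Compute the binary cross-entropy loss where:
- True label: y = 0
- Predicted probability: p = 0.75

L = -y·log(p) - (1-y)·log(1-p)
L = 1.386

L = -0·log(0.75) - 1·log(0.25) = -log(0.25) = 1.386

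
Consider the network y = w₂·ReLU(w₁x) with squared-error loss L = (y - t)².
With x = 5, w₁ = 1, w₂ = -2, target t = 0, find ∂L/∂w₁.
∂L/∂w₁ = 200

Forward pass:
z = w₁x = 1×5 = 5
h = ReLU(5) = 5
y = w₂h = -2×5 = -10

Backward pass:
∂L/∂y = 2(y - t) = 2(-10 - 0) = -20
∂y/∂h = w₂ = -2
∂h/∂z = 1 (ReLU derivative)
∂z/∂w₁ = x = 5

∂L/∂w₁ = -20 × -2 × 1 × 5 = 200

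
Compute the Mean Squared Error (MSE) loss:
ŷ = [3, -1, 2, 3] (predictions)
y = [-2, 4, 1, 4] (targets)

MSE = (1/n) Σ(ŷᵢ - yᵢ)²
MSE = 13

MSE = (1/4)((3--2)² + (-1-4)² + (2-1)² + (3-4)²) = (1/4)(25 + 25 + 1 + 1) = 13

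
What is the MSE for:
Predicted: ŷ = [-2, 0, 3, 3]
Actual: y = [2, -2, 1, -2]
MSE = 12.25

MSE = (1/4)((-2-2)² + (0--2)² + (3-1)² + (3--2)²) = (1/4)(16 + 4 + 4 + 25) = 12.25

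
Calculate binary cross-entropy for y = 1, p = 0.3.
L = 1.204

L = -1·log(0.3) - 0·log(0.7) = -log(0.3) = 1.204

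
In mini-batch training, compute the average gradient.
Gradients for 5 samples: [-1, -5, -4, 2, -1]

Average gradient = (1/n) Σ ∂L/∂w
Average gradient = -1.8

Average = (1/5)(-1 + -5 + -4 + 2 + -1) = -9/5 = -1.8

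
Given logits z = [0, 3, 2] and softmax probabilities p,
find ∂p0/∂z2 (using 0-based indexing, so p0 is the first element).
∂p0/∂z2 = -0.009113

p = softmax(z) = [0.03512, 0.7054, 0.2595]
p0 = 0.03512, p2 = 0.2595

∂p0/∂z2 = -p0 × p2 = -0.03512 × 0.2595 = -0.009113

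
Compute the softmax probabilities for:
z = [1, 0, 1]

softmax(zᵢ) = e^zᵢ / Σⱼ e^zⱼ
p = [0.4223, 0.1554, 0.4223]

exp(z) = [2.718, 1, 2.718]
Sum = 6.437
p = [0.4223, 0.1554, 0.4223]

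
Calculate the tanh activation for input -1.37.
-0.8787

tanh(-1.37) = (e^(-1.37) - e^(1.37))/(e^(-1.37) + e^(1.37)) = -0.8787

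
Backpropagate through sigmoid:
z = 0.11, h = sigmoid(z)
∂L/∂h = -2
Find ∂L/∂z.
∂L/∂z = -0.4985

σ(0.11) = 0.5275
σ'(0.11) = σ(0.11)(1 - σ(0.11)) = 0.5275 × 0.4725 = 0.2492
∂L/∂z = ∂L/∂h · σ'(z) = -2 × 0.2492 = -0.4985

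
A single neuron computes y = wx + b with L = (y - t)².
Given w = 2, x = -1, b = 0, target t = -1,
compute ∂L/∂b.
∂L/∂b = -2

y = wx + b = (2)(-1) + 0 = -2
∂L/∂y = 2(y - t) = 2(-2 - -1) = -2
∂y/∂b = 1
∂L/∂b = ∂L/∂y · ∂y/∂b = -2 × 1 = -2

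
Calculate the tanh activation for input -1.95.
-0.9603

tanh(-1.95) = (e^(-1.95) - e^(1.95))/(e^(-1.95) + e^(1.95)) = -0.9603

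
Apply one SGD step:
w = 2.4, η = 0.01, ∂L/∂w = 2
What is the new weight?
w_new = 2.38

w_new = w - η·∂L/∂w = 2.4 - 0.01×(2) = 2.4 - (0.02) = 2.38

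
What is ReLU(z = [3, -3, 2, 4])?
h = [3, 0, 2, 4]

ReLU applied element-wise: max(0,3)=3, max(0,-3)=0, max(0,2)=2, max(0,4)=4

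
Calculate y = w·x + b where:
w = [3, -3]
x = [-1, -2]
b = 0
y = 3

y = (3)(-1) + (-3)(-2) + 0 = 3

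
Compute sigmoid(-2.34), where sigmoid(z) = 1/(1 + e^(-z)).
0.08786

sigmoid(-2.34) = 1/(1 + e^(2.34)) = 1/(1 + 10.38) = 0.08786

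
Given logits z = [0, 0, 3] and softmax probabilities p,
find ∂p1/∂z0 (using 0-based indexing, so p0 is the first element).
∂p1/∂z0 = -0.00205

p = softmax(z) = [0.04528, 0.04528, 0.9094]
p1 = 0.04528, p0 = 0.04528

∂p1/∂z0 = -p1 × p0 = -0.04528 × 0.04528 = -0.00205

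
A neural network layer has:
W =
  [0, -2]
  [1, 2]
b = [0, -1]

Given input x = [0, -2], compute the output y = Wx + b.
y = [4, -5]

Wx = [0×0 + -2×-2, 1×0 + 2×-2]
   = [4, -4]
y = Wx + b = [4 + 0, -4 + -1] = [4, -5]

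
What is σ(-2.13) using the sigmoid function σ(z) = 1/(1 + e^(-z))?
0.1062

sigmoid(-2.13) = 1/(1 + e^(2.13)) = 1/(1 + 8.415) = 0.1062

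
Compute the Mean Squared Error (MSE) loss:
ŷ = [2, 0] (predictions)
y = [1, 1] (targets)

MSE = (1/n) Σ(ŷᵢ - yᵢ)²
MSE = 1

MSE = (1/2)((2-1)² + (0-1)²) = (1/2)(1 + 1) = 1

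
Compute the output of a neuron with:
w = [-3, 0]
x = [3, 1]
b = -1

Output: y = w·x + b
y = -10

y = (-3)(3) + (0)(1) + -1 = -10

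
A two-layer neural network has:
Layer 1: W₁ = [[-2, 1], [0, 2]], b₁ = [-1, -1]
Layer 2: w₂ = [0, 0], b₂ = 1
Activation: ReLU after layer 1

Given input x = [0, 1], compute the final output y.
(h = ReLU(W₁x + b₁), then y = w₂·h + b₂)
y = 1

Layer 1 pre-activation: z₁ = [0, 1]
After ReLU: h = [0, 1]
Layer 2 output: y = 0×0 + 0×1 + 1 = 1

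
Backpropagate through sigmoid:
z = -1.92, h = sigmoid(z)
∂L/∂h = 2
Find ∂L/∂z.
∂L/∂z = 0.223

σ(-1.92) = 0.1279
σ'(-1.92) = σ(-1.92)(1 - σ(-1.92)) = 0.1279 × 0.8721 = 0.1115
∂L/∂z = ∂L/∂h · σ'(z) = 2 × 0.1115 = 0.223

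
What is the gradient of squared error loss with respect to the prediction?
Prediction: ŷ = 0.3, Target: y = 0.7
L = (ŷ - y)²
∂L/∂ŷ = -0.8

∂L/∂ŷ = 2(ŷ - y) = 2(0.3 - 0.7) = 2(-0.4) = -0.8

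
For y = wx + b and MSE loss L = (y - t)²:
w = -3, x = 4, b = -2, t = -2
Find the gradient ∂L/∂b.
∂L/∂b = -24

y = wx + b = (-3)(4) + -2 = -14
∂L/∂y = 2(y - t) = 2(-14 - -2) = -24
∂y/∂b = 1
∂L/∂b = ∂L/∂y · ∂y/∂b = -24 × 1 = -24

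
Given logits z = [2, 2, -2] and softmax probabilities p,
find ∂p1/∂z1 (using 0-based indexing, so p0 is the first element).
∂p1/∂z1 = 0.25

p = softmax(z) = [0.4955, 0.4955, 0.009075]
p1 = 0.4955

∂p1/∂z1 = p1(1 - p1) = 0.4955 × (1 - 0.4955) = 0.25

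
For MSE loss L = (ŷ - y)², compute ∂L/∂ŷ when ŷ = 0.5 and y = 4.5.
∂L/∂ŷ = -8.0

∂L/∂ŷ = 2(ŷ - y) = 2(0.5 - 4.5) = 2(-4.0) = -8.0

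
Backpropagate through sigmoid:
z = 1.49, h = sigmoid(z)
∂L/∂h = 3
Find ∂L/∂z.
∂L/∂z = 0.4503

σ(1.49) = 0.8161
σ'(1.49) = σ(1.49)(1 - σ(1.49)) = 0.8161 × 0.1839 = 0.1501
∂L/∂z = ∂L/∂h · σ'(z) = 3 × 0.1501 = 0.4503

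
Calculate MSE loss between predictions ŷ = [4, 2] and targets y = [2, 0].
MSE = 4

MSE = (1/2)((4-2)² + (2-0)²) = (1/2)(4 + 4) = 4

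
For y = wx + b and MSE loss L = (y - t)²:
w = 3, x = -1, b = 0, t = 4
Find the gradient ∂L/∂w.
∂L/∂w = 14

y = wx + b = (3)(-1) + 0 = -3
∂L/∂y = 2(y - t) = 2(-3 - 4) = -14
∂y/∂w = x = -1
∂L/∂w = ∂L/∂y · ∂y/∂w = -14 × -1 = 14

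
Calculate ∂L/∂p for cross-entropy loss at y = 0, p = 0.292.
∂L/∂p = 1.412

∂L/∂p = -y/p + (1-y)/(1-p) = 0 + 1/0.708 = 1.412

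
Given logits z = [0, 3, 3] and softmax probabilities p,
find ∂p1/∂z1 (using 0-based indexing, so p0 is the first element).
∂p1/∂z1 = 0.2499

p = softmax(z) = [0.02429, 0.4879, 0.4879]
p1 = 0.4879

∂p1/∂z1 = p1(1 - p1) = 0.4879 × (1 - 0.4879) = 0.2499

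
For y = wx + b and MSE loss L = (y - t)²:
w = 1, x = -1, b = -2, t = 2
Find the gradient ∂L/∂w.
∂L/∂w = 10

y = wx + b = (1)(-1) + -2 = -3
∂L/∂y = 2(y - t) = 2(-3 - 2) = -10
∂y/∂w = x = -1
∂L/∂w = ∂L/∂y · ∂y/∂w = -10 × -1 = 10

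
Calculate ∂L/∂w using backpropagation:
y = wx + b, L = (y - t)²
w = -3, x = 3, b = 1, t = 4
∂L/∂w = -72

y = wx + b = (-3)(3) + 1 = -8
∂L/∂y = 2(y - t) = 2(-8 - 4) = -24
∂y/∂w = x = 3
∂L/∂w = ∂L/∂y · ∂y/∂w = -24 × 3 = -72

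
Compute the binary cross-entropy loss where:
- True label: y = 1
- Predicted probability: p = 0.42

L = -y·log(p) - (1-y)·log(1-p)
L = 0.8675

L = -1·log(0.42) - 0·log(0.58) = -log(0.42) = 0.8675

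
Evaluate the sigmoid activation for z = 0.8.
0.69

sigmoid(0.8) = 1/(1 + e^(-0.8)) = 1/(1 + 0.4493) = 0.69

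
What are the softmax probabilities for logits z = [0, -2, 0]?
p = [0.4683, 0.0634, 0.4683]

exp(z) = [1, 0.1353, 1]
Sum = 2.135
p = [0.4683, 0.0634, 0.4683]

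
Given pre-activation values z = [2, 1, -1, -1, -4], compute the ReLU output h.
h = [2, 1, 0, 0, 0]

ReLU applied element-wise: max(0,2)=2, max(0,1)=1, max(0,-1)=0, max(0,-1)=0, max(0,-4)=0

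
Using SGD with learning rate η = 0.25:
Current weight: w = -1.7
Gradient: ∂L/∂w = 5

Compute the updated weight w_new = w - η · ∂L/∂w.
w_new = -2.95

w_new = w - η·∂L/∂w = -1.7 - 0.25×(5) = -1.7 - (1.25) = -2.95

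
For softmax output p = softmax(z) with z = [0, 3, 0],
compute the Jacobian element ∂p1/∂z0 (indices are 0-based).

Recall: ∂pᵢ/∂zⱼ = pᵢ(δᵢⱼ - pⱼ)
∂p1/∂z0 = -0.04118

p = softmax(z) = [0.04528, 0.9094, 0.04528]
p1 = 0.9094, p0 = 0.04528

∂p1/∂z0 = -p1 × p0 = -0.9094 × 0.04528 = -0.04118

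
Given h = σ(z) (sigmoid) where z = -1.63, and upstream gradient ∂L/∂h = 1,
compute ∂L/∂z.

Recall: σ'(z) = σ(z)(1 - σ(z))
∂L/∂z = 0.137

σ(-1.63) = 0.1638
σ'(-1.63) = σ(-1.63)(1 - σ(-1.63)) = 0.1638 × 0.8362 = 0.137
∂L/∂z = ∂L/∂h · σ'(z) = 1 × 0.137 = 0.137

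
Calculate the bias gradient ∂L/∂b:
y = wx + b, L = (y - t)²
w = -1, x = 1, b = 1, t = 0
∂L/∂b = 0

y = wx + b = (-1)(1) + 1 = 0
∂L/∂y = 2(y - t) = 2(0 - 0) = 0
∂y/∂b = 1
∂L/∂b = ∂L/∂y · ∂y/∂b = 0 × 1 = 0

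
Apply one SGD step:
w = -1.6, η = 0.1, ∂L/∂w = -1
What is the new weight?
w_new = -1.5

w_new = w - η·∂L/∂w = -1.6 - 0.1×(-1) = -1.6 - (-0.1) = -1.5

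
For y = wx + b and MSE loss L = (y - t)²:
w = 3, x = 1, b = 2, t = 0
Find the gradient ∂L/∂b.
∂L/∂b = 10

y = wx + b = (3)(1) + 2 = 5
∂L/∂y = 2(y - t) = 2(5 - 0) = 10
∂y/∂b = 1
∂L/∂b = ∂L/∂y · ∂y/∂b = 10 × 1 = 10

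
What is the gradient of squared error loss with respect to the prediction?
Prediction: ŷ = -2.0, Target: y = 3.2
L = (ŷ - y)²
∂L/∂ŷ = -10.4

∂L/∂ŷ = 2(ŷ - y) = 2(-2.0 - 3.2) = 2(-5.2) = -10.4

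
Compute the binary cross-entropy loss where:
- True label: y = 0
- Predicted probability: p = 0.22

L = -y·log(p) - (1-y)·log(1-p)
L = 0.2485

L = -0·log(0.22) - 1·log(0.78) = -log(0.78) = 0.2485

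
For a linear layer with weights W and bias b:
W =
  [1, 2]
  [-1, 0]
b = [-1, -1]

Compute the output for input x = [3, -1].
y = [0, -4]

Wx = [1×3 + 2×-1, -1×3 + 0×-1]
   = [1, -3]
y = Wx + b = [1 + -1, -3 + -1] = [0, -4]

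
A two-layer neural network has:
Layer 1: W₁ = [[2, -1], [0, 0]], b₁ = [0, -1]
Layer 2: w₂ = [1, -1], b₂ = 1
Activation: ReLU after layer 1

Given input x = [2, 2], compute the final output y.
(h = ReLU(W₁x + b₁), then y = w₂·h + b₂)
y = 3

Layer 1 pre-activation: z₁ = [2, -1]
After ReLU: h = [2, 0]
Layer 2 output: y = 1×2 + -1×0 + 1 = 3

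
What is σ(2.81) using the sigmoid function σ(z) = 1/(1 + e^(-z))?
0.9432

sigmoid(2.81) = 1/(1 + e^(-2.81)) = 1/(1 + 0.0602) = 0.9432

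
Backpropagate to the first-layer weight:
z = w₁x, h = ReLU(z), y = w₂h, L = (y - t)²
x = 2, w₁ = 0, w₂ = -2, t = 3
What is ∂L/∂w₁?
∂L/∂w₁ = 0

Forward pass:
z = w₁x = 0×2 = 0
h = ReLU(0) = 0
y = w₂h = -2×0 = 0

Backward pass:
∂L/∂y = 2(y - t) = 2(0 - 3) = -6
∂y/∂h = w₂ = -2
∂h/∂z = 0 (ReLU derivative)
∂z/∂w₁ = x = 2

∂L/∂w₁ = -6 × -2 × 0 × 2 = 0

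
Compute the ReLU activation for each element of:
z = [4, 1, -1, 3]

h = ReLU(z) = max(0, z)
h = [4, 1, 0, 3]

ReLU applied element-wise: max(0,4)=4, max(0,1)=1, max(0,-1)=0, max(0,3)=3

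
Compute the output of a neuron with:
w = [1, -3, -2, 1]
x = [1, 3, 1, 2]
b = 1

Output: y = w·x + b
y = -7

y = (1)(1) + (-3)(3) + (-2)(1) + (1)(2) + 1 = -7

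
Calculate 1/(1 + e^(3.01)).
0.04698

sigmoid(-3.01) = 1/(1 + e^(3.01)) = 1/(1 + 20.29) = 0.04698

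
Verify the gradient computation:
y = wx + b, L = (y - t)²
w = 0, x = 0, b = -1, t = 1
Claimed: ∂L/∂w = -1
Incorrect

y = (0)(0) + -1 = -1
∂L/∂y = 2(y - t) = 2(-1 - 1) = -4
∂y/∂w = x = 0
∂L/∂w = -4 × 0 = 0

Claimed value: -1
Incorrect: The correct gradient is 0.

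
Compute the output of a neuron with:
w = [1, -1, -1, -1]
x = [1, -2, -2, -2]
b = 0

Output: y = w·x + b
y = 7

y = (1)(1) + (-1)(-2) + (-1)(-2) + (-1)(-2) + 0 = 7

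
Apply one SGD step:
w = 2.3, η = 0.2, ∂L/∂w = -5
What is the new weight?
w_new = 3.3

w_new = w - η·∂L/∂w = 2.3 - 0.2×(-5) = 2.3 - (-1) = 3.3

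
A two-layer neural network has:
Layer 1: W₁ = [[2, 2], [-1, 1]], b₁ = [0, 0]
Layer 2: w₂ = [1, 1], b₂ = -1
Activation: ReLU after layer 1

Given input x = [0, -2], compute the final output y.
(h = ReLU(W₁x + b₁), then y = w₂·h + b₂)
y = -1

Layer 1 pre-activation: z₁ = [-4, -2]
After ReLU: h = [0, 0]
Layer 2 output: y = 1×0 + 1×0 + -1 = -1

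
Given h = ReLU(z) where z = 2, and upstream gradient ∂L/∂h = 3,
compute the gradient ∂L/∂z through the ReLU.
∂L/∂z = 3

h = ReLU(2) = 2
Since z > 0: ∂h/∂z = 1
∂L/∂z = ∂L/∂h · ∂h/∂z = 3 × 1 = 3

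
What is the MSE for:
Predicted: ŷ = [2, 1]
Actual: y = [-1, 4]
MSE = 9

MSE = (1/2)((2--1)² + (1-4)²) = (1/2)(9 + 9) = 9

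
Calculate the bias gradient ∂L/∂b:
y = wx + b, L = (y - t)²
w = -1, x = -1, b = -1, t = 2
∂L/∂b = -4

y = wx + b = (-1)(-1) + -1 = 0
∂L/∂y = 2(y - t) = 2(0 - 2) = -4
∂y/∂b = 1
∂L/∂b = ∂L/∂y · ∂y/∂b = -4 × 1 = -4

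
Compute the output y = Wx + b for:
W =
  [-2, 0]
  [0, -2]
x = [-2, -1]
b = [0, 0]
y = [4, 2]

Wx = [-2×-2 + 0×-1, 0×-2 + -2×-1]
   = [4, 2]
y = Wx + b = [4 + 0, 2 + 0] = [4, 2]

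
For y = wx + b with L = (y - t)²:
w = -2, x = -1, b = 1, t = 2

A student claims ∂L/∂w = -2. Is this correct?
Correct

y = (-2)(-1) + 1 = 3
∂L/∂y = 2(y - t) = 2(3 - 2) = 2
∂y/∂w = x = -1
∂L/∂w = 2 × -1 = -2

Claimed value: -2
Correct: The correct gradient is -2.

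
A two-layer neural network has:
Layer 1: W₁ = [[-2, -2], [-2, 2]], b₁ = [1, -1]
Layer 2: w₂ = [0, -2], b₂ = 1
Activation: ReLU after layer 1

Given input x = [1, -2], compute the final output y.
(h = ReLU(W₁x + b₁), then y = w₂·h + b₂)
y = 1

Layer 1 pre-activation: z₁ = [3, -7]
After ReLU: h = [3, 0]
Layer 2 output: y = 0×3 + -2×0 + 1 = 1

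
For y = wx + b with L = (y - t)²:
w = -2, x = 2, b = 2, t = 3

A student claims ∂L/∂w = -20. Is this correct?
Correct

y = (-2)(2) + 2 = -2
∂L/∂y = 2(y - t) = 2(-2 - 3) = -10
∂y/∂w = x = 2
∂L/∂w = -10 × 2 = -20

Claimed value: -20
Correct: The correct gradient is -20.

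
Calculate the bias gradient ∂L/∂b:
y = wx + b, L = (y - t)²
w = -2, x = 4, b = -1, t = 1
∂L/∂b = -20

y = wx + b = (-2)(4) + -1 = -9
∂L/∂y = 2(y - t) = 2(-9 - 1) = -20
∂y/∂b = 1
∂L/∂b = ∂L/∂y · ∂y/∂b = -20 × 1 = -20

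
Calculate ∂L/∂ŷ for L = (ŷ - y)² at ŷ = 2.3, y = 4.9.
∂L/∂ŷ = -5.2

∂L/∂ŷ = 2(ŷ - y) = 2(2.3 - 4.9) = 2(-2.6) = -5.2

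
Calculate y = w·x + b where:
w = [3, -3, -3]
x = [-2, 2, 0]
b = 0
y = -12

y = (3)(-2) + (-3)(2) + (-3)(0) + 0 = -12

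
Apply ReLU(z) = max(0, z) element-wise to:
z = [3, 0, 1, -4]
h = [3, 0, 1, 0]

ReLU applied element-wise: max(0,3)=3, max(0,0)=0, max(0,1)=1, max(0,-4)=0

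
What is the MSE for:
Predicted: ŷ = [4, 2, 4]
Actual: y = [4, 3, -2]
MSE = 12.33

MSE = (1/3)((4-4)² + (2-3)² + (4--2)²) = (1/3)(0 + 1 + 36) = 12.33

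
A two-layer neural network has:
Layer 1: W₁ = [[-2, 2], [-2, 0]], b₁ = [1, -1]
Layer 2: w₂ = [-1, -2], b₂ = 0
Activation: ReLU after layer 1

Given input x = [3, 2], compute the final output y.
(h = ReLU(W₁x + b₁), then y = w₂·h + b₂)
y = 0

Layer 1 pre-activation: z₁ = [-1, -7]
After ReLU: h = [0, 0]
Layer 2 output: y = -1×0 + -2×0 + 0 = 0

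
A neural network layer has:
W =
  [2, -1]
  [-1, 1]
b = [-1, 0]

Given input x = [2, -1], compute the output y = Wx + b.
y = [4, -3]

Wx = [2×2 + -1×-1, -1×2 + 1×-1]
   = [5, -3]
y = Wx + b = [5 + -1, -3 + 0] = [4, -3]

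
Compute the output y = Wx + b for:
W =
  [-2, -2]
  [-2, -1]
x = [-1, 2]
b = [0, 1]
y = [-2, 1]

Wx = [-2×-1 + -2×2, -2×-1 + -1×2]
   = [-2, 0]
y = Wx + b = [-2 + 0, 0 + 1] = [-2, 1]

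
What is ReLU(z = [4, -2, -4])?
h = [4, 0, 0]

ReLU applied element-wise: max(0,4)=4, max(0,-2)=0, max(0,-4)=0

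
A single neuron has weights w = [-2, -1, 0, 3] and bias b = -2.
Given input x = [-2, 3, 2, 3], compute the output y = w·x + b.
y = 8

y = (-2)(-2) + (-1)(3) + (0)(2) + (3)(3) + -2 = 8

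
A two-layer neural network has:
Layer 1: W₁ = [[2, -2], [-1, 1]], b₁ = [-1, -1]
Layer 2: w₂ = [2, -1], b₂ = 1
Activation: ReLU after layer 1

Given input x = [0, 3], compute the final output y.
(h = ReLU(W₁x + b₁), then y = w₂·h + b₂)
y = -1

Layer 1 pre-activation: z₁ = [-7, 2]
After ReLU: h = [0, 2]
Layer 2 output: y = 2×0 + -1×2 + 1 = -1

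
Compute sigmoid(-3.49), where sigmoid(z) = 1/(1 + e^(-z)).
0.0296

sigmoid(-3.49) = 1/(1 + e^(3.49)) = 1/(1 + 32.79) = 0.0296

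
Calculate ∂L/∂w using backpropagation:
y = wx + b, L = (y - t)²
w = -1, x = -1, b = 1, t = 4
∂L/∂w = 4

y = wx + b = (-1)(-1) + 1 = 2
∂L/∂y = 2(y - t) = 2(2 - 4) = -4
∂y/∂w = x = -1
∂L/∂w = ∂L/∂y · ∂y/∂w = -4 × -1 = 4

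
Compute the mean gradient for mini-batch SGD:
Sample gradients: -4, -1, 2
Average gradient = -1

Average = (1/3)(-4 + -1 + 2) = -3/3 = -1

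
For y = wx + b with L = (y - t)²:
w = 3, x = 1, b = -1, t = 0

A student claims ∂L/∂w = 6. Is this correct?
Incorrect

y = (3)(1) + -1 = 2
∂L/∂y = 2(y - t) = 2(2 - 0) = 4
∂y/∂w = x = 1
∂L/∂w = 4 × 1 = 4

Claimed value: 6
Incorrect: The correct gradient is 4.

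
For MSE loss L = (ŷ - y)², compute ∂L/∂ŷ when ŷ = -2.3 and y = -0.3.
∂L/∂ŷ = -4.0

∂L/∂ŷ = 2(ŷ - y) = 2(-2.3 - -0.3) = 2(-2.0) = -4.0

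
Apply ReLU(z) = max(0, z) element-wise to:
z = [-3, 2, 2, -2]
h = [0, 2, 2, 0]

ReLU applied element-wise: max(0,-3)=0, max(0,2)=2, max(0,2)=2, max(0,-2)=0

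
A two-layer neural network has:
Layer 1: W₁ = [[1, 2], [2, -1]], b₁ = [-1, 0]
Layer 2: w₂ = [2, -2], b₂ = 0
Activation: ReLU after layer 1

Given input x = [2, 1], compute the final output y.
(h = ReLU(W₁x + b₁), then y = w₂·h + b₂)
y = 0

Layer 1 pre-activation: z₁ = [3, 3]
After ReLU: h = [3, 3]
Layer 2 output: y = 2×3 + -2×3 + 0 = 0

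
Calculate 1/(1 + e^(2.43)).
0.08091

sigmoid(-2.43) = 1/(1 + e^(2.43)) = 1/(1 + 11.36) = 0.08091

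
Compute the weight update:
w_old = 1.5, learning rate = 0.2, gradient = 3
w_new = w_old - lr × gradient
w_new = 0.9

w_new = w - η·∂L/∂w = 1.5 - 0.2×(3) = 1.5 - (0.6) = 0.9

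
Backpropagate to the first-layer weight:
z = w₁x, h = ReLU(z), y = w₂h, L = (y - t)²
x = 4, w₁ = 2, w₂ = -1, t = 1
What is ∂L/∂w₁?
∂L/∂w₁ = 72

Forward pass:
z = w₁x = 2×4 = 8
h = ReLU(8) = 8
y = w₂h = -1×8 = -8

Backward pass:
∂L/∂y = 2(y - t) = 2(-8 - 1) = -18
∂y/∂h = w₂ = -1
∂h/∂z = 1 (ReLU derivative)
∂z/∂w₁ = x = 4

∂L/∂w₁ = -18 × -1 × 1 × 4 = 72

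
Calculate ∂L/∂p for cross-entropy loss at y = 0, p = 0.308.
∂L/∂p = 1.445

∂L/∂p = -y/p + (1-y)/(1-p) = 0 + 1/0.692 = 1.445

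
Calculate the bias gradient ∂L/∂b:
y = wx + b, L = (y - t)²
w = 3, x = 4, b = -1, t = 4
∂L/∂b = 14

y = wx + b = (3)(4) + -1 = 11
∂L/∂y = 2(y - t) = 2(11 - 4) = 14
∂y/∂b = 1
∂L/∂b = ∂L/∂y · ∂y/∂b = 14 × 1 = 14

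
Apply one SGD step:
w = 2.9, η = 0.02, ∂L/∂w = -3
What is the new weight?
w_new = 2.96

w_new = w - η·∂L/∂w = 2.9 - 0.02×(-3) = 2.9 - (-0.06) = 2.96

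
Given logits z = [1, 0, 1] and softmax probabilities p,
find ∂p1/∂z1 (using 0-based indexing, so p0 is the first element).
∂p1/∂z1 = 0.1312

p = softmax(z) = [0.4223, 0.1554, 0.4223]
p1 = 0.1554

∂p1/∂z1 = p1(1 - p1) = 0.1554 × (1 - 0.1554) = 0.1312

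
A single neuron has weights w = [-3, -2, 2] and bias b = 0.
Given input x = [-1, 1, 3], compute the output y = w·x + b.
y = 7

y = (-3)(-1) + (-2)(1) + (2)(3) + 0 = 7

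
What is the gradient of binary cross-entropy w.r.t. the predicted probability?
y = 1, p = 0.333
∂L/∂p = -3.003

∂L/∂p = -y/p + (1-y)/(1-p) = -1/0.333 + 0 = -3.003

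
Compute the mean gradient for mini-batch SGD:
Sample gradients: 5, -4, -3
Average gradient = -0.6667

Average = (1/3)(5 + -4 + -3) = -2/3 = -0.6667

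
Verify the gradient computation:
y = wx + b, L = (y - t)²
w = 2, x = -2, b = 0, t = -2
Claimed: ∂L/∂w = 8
Correct

y = (2)(-2) + 0 = -4
∂L/∂y = 2(y - t) = 2(-4 - -2) = -4
∂y/∂w = x = -2
∂L/∂w = -4 × -2 = 8

Claimed value: 8
Correct: The correct gradient is 8.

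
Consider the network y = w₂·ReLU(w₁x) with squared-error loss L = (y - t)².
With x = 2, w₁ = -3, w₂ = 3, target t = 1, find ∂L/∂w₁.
∂L/∂w₁ = 0

Forward pass:
z = w₁x = -3×2 = -6
h = ReLU(-6) = 0
y = w₂h = 3×0 = 0

Backward pass:
∂L/∂y = 2(y - t) = 2(0 - 1) = -2
∂y/∂h = w₂ = 3
∂h/∂z = 0 (ReLU derivative)
∂z/∂w₁ = x = 2

∂L/∂w₁ = -2 × 3 × 0 × 2 = 0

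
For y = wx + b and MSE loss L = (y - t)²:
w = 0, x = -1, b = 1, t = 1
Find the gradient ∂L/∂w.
∂L/∂w = 0

y = wx + b = (0)(-1) + 1 = 1
∂L/∂y = 2(y - t) = 2(1 - 1) = 0
∂y/∂w = x = -1
∂L/∂w = ∂L/∂y · ∂y/∂w = 0 × -1 = 0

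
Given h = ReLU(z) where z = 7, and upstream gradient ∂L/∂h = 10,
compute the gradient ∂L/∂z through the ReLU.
∂L/∂z = 10

h = ReLU(7) = 7
Since z > 0: ∂h/∂z = 1
∂L/∂z = ∂L/∂h · ∂h/∂z = 10 × 1 = 10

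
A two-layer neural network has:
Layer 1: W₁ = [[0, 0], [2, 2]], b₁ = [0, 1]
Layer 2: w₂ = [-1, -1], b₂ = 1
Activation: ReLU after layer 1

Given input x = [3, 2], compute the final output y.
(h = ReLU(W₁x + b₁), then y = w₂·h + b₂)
y = -10

Layer 1 pre-activation: z₁ = [0, 11]
After ReLU: h = [0, 11]
Layer 2 output: y = -1×0 + -1×11 + 1 = -10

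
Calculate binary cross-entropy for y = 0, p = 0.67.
L = 1.109

L = -0·log(0.67) - 1·log(0.33) = -log(0.33) = 1.109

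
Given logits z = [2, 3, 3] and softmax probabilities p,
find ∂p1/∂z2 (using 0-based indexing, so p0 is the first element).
∂p1/∂z2 = -0.1784

p = softmax(z) = [0.1554, 0.4223, 0.4223]
p1 = 0.4223, p2 = 0.4223

∂p1/∂z2 = -p1 × p2 = -0.4223 × 0.4223 = -0.1784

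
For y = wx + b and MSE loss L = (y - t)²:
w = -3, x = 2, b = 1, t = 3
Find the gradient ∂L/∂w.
∂L/∂w = -32

y = wx + b = (-3)(2) + 1 = -5
∂L/∂y = 2(y - t) = 2(-5 - 3) = -16
∂y/∂w = x = 2
∂L/∂w = ∂L/∂y · ∂y/∂w = -16 × 2 = -32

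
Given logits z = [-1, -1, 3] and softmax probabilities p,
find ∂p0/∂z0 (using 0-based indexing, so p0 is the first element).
∂p0/∂z0 = 0.01736

p = softmax(z) = [0.01767, 0.01767, 0.9647]
p0 = 0.01767

∂p0/∂z0 = p0(1 - p0) = 0.01767 × (1 - 0.01767) = 0.01736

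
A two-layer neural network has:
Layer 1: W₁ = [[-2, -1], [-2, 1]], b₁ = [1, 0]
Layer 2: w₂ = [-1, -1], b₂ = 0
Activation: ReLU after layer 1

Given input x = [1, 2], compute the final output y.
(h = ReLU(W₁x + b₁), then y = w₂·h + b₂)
y = 0

Layer 1 pre-activation: z₁ = [-3, 0]
After ReLU: h = [0, 0]
Layer 2 output: y = -1×0 + -1×0 + 0 = 0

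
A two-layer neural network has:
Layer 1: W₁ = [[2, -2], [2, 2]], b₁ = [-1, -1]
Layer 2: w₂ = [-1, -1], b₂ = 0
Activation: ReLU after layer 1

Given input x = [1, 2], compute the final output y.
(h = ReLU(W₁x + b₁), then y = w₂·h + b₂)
y = -5

Layer 1 pre-activation: z₁ = [-3, 5]
After ReLU: h = [0, 5]
Layer 2 output: y = -1×0 + -1×5 + 0 = -5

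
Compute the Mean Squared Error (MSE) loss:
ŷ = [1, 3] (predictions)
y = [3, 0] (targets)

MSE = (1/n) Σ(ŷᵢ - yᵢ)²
MSE = 6.5

MSE = (1/2)((1-3)² + (3-0)²) = (1/2)(4 + 9) = 6.5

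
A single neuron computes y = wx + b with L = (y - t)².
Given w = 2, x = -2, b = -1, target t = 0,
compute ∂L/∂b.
∂L/∂b = -10

y = wx + b = (2)(-2) + -1 = -5
∂L/∂y = 2(y - t) = 2(-5 - 0) = -10
∂y/∂b = 1
∂L/∂b = ∂L/∂y · ∂y/∂b = -10 × 1 = -10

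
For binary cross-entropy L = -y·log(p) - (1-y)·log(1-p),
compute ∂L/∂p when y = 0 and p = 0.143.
∂L/∂p = 1.167

∂L/∂p = -y/p + (1-y)/(1-p) = 0 + 1/0.857 = 1.167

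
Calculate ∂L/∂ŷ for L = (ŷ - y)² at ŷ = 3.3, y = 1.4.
∂L/∂ŷ = 3.8

∂L/∂ŷ = 2(ŷ - y) = 2(3.3 - 1.4) = 2(1.9) = 3.8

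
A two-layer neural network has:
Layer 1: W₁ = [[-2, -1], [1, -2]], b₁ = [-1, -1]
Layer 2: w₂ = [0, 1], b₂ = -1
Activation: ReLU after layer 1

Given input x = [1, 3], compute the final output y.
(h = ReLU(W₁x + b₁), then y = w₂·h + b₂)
y = -1

Layer 1 pre-activation: z₁ = [-6, -6]
After ReLU: h = [0, 0]
Layer 2 output: y = 0×0 + 1×0 + -1 = -1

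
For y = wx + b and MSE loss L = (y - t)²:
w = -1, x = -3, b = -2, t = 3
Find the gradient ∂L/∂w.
∂L/∂w = 12

y = wx + b = (-1)(-3) + -2 = 1
∂L/∂y = 2(y - t) = 2(1 - 3) = -4
∂y/∂w = x = -3
∂L/∂w = ∂L/∂y · ∂y/∂w = -4 × -3 = 12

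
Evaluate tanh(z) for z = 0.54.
0.493

tanh(0.54) = (e^(0.54) - e^(-0.54))/(e^(0.54) + e^(-0.54)) = 0.493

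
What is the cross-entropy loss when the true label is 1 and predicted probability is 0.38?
L = 0.9676

L = -1·log(0.38) - 0·log(0.62) = -log(0.38) = 0.9676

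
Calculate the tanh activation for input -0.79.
-0.6584

tanh(-0.79) = (e^(-0.79) - e^(0.79))/(e^(-0.79) + e^(0.79)) = -0.6584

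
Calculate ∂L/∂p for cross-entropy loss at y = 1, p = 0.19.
∂L/∂p = -5.263

∂L/∂p = -y/p + (1-y)/(1-p) = -1/0.19 + 0 = -5.263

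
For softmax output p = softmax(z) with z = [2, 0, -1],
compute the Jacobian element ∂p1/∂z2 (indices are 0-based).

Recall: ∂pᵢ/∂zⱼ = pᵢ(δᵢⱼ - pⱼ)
∂p1/∂z2 = -0.004797

p = softmax(z) = [0.8438, 0.1142, 0.04201]
p1 = 0.1142, p2 = 0.04201

∂p1/∂z2 = -p1 × p2 = -0.1142 × 0.04201 = -0.004797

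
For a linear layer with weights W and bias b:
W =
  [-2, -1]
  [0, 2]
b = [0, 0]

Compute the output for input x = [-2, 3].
y = [1, 6]

Wx = [-2×-2 + -1×3, 0×-2 + 2×3]
   = [1, 6]
y = Wx + b = [1 + 0, 6 + 0] = [1, 6]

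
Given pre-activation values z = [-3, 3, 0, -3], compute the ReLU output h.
h = [0, 3, 0, 0]

ReLU applied element-wise: max(0,-3)=0, max(0,3)=3, max(0,0)=0, max(0,-3)=0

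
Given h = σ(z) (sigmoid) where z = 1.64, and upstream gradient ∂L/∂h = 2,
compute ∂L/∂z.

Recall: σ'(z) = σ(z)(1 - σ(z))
∂L/∂z = 0.2721

σ(1.64) = 0.8375
σ'(1.64) = σ(1.64)(1 - σ(1.64)) = 0.8375 × 0.1625 = 0.1361
∂L/∂z = ∂L/∂h · σ'(z) = 2 × 0.1361 = 0.2721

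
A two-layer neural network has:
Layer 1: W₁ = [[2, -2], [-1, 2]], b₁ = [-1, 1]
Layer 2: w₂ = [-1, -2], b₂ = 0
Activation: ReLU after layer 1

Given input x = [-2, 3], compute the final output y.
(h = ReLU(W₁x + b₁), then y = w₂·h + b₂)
y = -18

Layer 1 pre-activation: z₁ = [-11, 9]
After ReLU: h = [0, 9]
Layer 2 output: y = -1×0 + -2×9 + 0 = -18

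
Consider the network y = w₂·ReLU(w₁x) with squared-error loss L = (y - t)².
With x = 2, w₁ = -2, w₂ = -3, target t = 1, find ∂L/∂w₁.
∂L/∂w₁ = 0

Forward pass:
z = w₁x = -2×2 = -4
h = ReLU(-4) = 0
y = w₂h = -3×0 = 0

Backward pass:
∂L/∂y = 2(y - t) = 2(0 - 1) = -2
∂y/∂h = w₂ = -3
∂h/∂z = 0 (ReLU derivative)
∂z/∂w₁ = x = 2

∂L/∂w₁ = -2 × -3 × 0 × 2 = 0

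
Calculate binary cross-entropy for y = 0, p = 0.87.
L = 2.04

L = -0·log(0.87) - 1·log(0.13) = -log(0.13) = 2.04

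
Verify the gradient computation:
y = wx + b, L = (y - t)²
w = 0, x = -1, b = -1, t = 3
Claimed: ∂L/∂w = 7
Incorrect

y = (0)(-1) + -1 = -1
∂L/∂y = 2(y - t) = 2(-1 - 3) = -8
∂y/∂w = x = -1
∂L/∂w = -8 × -1 = 8

Claimed value: 7
Incorrect: The correct gradient is 8.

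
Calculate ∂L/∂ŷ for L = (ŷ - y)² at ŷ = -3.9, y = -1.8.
∂L/∂ŷ = -4.2

∂L/∂ŷ = 2(ŷ - y) = 2(-3.9 - -1.8) = 2(-2.1) = -4.2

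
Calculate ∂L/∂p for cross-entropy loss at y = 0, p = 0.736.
∂L/∂p = 3.788

∂L/∂p = -y/p + (1-y)/(1-p) = 0 + 1/0.264 = 3.788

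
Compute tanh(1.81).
0.9478

tanh(1.81) = (e^(1.81) - e^(-1.81))/(e^(1.81) + e^(-1.81)) = 0.9478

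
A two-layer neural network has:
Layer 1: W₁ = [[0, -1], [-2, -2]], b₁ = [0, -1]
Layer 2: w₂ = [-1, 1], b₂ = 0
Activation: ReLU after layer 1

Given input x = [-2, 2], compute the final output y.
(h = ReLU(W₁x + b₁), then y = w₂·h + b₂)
y = 0

Layer 1 pre-activation: z₁ = [-2, -1]
After ReLU: h = [0, 0]
Layer 2 output: y = -1×0 + 1×0 + 0 = 0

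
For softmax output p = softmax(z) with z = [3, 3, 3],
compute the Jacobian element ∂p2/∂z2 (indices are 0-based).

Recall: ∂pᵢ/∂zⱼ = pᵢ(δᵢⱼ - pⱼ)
∂p2/∂z2 = 0.2222

p = softmax(z) = [0.3333, 0.3333, 0.3333]
p2 = 0.3333

∂p2/∂z2 = p2(1 - p2) = 0.3333 × (1 - 0.3333) = 0.2222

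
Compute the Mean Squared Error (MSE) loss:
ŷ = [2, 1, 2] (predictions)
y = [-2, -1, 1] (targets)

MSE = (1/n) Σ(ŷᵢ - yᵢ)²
MSE = 7

MSE = (1/3)((2--2)² + (1--1)² + (2-1)²) = (1/3)(16 + 4 + 1) = 7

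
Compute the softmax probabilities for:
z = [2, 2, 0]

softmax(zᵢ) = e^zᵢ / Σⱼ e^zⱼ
p = [0.4683, 0.4683, 0.0634]

exp(z) = [7.389, 7.389, 1]
Sum = 15.78
p = [0.4683, 0.4683, 0.0634]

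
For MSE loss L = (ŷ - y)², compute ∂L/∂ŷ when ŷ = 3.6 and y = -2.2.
∂L/∂ŷ = 11.6

∂L/∂ŷ = 2(ŷ - y) = 2(3.6 - -2.2) = 2(5.8) = 11.6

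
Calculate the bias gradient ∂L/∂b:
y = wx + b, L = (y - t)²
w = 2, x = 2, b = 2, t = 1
∂L/∂b = 10

y = wx + b = (2)(2) + 2 = 6
∂L/∂y = 2(y - t) = 2(6 - 1) = 10
∂y/∂b = 1
∂L/∂b = ∂L/∂y · ∂y/∂b = 10 × 1 = 10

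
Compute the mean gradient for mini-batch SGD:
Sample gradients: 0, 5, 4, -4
Average gradient = 1.25

Average = (1/4)(0 + 5 + 4 + -4) = 5/4 = 1.25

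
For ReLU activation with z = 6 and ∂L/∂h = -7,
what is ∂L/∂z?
∂L/∂z = -7

h = ReLU(6) = 6
Since z > 0: ∂h/∂z = 1
∂L/∂z = ∂L/∂h · ∂h/∂z = -7 × 1 = -7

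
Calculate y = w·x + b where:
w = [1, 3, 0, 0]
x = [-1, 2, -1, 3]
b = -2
y = 3

y = (1)(-1) + (3)(2) + (0)(-1) + (0)(3) + -2 = 3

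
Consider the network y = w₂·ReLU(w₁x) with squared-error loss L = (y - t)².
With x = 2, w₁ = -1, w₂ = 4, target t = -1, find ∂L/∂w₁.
∂L/∂w₁ = 0

Forward pass:
z = w₁x = -1×2 = -2
h = ReLU(-2) = 0
y = w₂h = 4×0 = 0

Backward pass:
∂L/∂y = 2(y - t) = 2(0 - -1) = 2
∂y/∂h = w₂ = 4
∂h/∂z = 0 (ReLU derivative)
∂z/∂w₁ = x = 2

∂L/∂w₁ = 2 × 4 × 0 × 2 = 0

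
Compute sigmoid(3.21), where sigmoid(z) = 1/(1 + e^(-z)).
0.9612

sigmoid(3.21) = 1/(1 + e^(-3.21)) = 1/(1 + 0.04036) = 0.9612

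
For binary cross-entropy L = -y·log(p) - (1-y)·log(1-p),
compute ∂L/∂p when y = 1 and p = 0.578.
∂L/∂p = -1.73

∂L/∂p = -y/p + (1-y)/(1-p) = -1/0.578 + 0 = -1.73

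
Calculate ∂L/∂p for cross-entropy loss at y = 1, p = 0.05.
∂L/∂p = -20

∂L/∂p = -y/p + (1-y)/(1-p) = -1/0.05 + 0 = -20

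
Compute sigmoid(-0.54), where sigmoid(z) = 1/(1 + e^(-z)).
0.3682

sigmoid(-0.54) = 1/(1 + e^(0.54)) = 1/(1 + 1.716) = 0.3682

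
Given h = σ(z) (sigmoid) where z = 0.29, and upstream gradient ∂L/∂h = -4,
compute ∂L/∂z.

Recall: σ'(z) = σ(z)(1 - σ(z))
∂L/∂z = -0.9793

σ(0.29) = 0.572
σ'(0.29) = σ(0.29)(1 - σ(0.29)) = 0.572 × 0.428 = 0.2448
∂L/∂z = ∂L/∂h · σ'(z) = -4 × 0.2448 = -0.9793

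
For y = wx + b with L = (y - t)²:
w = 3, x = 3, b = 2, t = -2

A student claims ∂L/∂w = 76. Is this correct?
Incorrect

y = (3)(3) + 2 = 11
∂L/∂y = 2(y - t) = 2(11 - -2) = 26
∂y/∂w = x = 3
∂L/∂w = 26 × 3 = 78

Claimed value: 76
Incorrect: The correct gradient is 78.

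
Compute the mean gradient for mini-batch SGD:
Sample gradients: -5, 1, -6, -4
Average gradient = -3.5

Average = (1/4)(-5 + 1 + -6 + -4) = -14/4 = -3.5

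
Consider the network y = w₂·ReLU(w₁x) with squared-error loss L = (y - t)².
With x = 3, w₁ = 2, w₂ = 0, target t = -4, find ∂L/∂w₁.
∂L/∂w₁ = 0

Forward pass:
z = w₁x = 2×3 = 6
h = ReLU(6) = 6
y = w₂h = 0×6 = 0

Backward pass:
∂L/∂y = 2(y - t) = 2(0 - -4) = 8
∂y/∂h = w₂ = 0
∂h/∂z = 1 (ReLU derivative)
∂z/∂w₁ = x = 3

∂L/∂w₁ = 8 × 0 × 1 × 3 = 0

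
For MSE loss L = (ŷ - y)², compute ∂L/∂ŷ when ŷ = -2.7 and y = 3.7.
∂L/∂ŷ = -12.8

∂L/∂ŷ = 2(ŷ - y) = 2(-2.7 - 3.7) = 2(-6.4) = -12.8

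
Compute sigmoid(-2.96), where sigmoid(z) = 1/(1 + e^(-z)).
0.04927

sigmoid(-2.96) = 1/(1 + e^(2.96)) = 1/(1 + 19.3) = 0.04927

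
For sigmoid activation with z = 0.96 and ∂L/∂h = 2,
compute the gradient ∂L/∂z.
∂L/∂z = 0.4004

σ(0.96) = 0.7231
σ'(0.96) = σ(0.96)(1 - σ(0.96)) = 0.7231 × 0.2769 = 0.2002
∂L/∂z = ∂L/∂h · σ'(z) = 2 × 0.2002 = 0.4004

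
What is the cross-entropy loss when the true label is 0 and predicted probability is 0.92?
L = 2.526

L = -0·log(0.92) - 1·log(0.08) = -log(0.08) = 2.526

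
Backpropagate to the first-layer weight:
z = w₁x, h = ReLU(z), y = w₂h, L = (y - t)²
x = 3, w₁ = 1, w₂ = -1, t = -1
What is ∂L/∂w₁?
∂L/∂w₁ = 12

Forward pass:
z = w₁x = 1×3 = 3
h = ReLU(3) = 3
y = w₂h = -1×3 = -3

Backward pass:
∂L/∂y = 2(y - t) = 2(-3 - -1) = -4
∂y/∂h = w₂ = -1
∂h/∂z = 1 (ReLU derivative)
∂z/∂w₁ = x = 3

∂L/∂w₁ = -4 × -1 × 1 × 3 = 12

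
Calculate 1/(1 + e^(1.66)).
0.1598

sigmoid(-1.66) = 1/(1 + e^(1.66)) = 1/(1 + 5.259) = 0.1598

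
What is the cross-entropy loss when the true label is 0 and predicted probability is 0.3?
L = 0.3567

L = -0·log(0.3) - 1·log(0.7) = -log(0.7) = 0.3567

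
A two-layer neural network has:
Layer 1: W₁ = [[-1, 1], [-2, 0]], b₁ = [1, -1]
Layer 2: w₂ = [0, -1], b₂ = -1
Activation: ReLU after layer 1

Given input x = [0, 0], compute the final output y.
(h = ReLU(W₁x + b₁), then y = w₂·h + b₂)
y = -1

Layer 1 pre-activation: z₁ = [1, -1]
After ReLU: h = [1, 0]
Layer 2 output: y = 0×1 + -1×0 + -1 = -1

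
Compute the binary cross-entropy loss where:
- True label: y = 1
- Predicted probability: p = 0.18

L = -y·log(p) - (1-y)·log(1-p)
L = 1.715

L = -1·log(0.18) - 0·log(0.82) = -log(0.18) = 1.715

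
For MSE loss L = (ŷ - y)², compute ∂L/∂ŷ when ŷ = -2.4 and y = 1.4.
∂L/∂ŷ = -7.6

∂L/∂ŷ = 2(ŷ - y) = 2(-2.4 - 1.4) = 2(-3.8) = -7.6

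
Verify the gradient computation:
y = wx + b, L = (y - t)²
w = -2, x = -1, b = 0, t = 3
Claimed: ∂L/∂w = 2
Correct

y = (-2)(-1) + 0 = 2
∂L/∂y = 2(y - t) = 2(2 - 3) = -2
∂y/∂w = x = -1
∂L/∂w = -2 × -1 = 2

Claimed value: 2
Correct: The correct gradient is 2.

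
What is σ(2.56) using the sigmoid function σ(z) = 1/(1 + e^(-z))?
0.9282

sigmoid(2.56) = 1/(1 + e^(-2.56)) = 1/(1 + 0.0773) = 0.9282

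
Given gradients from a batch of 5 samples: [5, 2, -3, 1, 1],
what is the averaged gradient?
Average gradient = 1.2

Average = (1/5)(5 + 2 + -3 + 1 + 1) = 6/5 = 1.2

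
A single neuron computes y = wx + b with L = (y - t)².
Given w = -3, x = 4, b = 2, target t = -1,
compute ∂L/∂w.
∂L/∂w = -72

y = wx + b = (-3)(4) + 2 = -10
∂L/∂y = 2(y - t) = 2(-10 - -1) = -18
∂y/∂w = x = 4
∂L/∂w = ∂L/∂y · ∂y/∂w = -18 × 4 = -72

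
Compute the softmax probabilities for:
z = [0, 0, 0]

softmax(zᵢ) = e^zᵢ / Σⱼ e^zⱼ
p = [0.3333, 0.3333, 0.3333]

exp(z) = [1, 1, 1]
Sum = 3
p = [0.3333, 0.3333, 0.3333]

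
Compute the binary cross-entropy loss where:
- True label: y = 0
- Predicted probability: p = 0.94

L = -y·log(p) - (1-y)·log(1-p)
L = 2.813

L = -0·log(0.94) - 1·log(0.06) = -log(0.06) = 2.813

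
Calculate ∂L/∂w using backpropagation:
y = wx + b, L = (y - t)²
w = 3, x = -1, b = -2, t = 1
∂L/∂w = 12

y = wx + b = (3)(-1) + -2 = -5
∂L/∂y = 2(y - t) = 2(-5 - 1) = -12
∂y/∂w = x = -1
∂L/∂w = ∂L/∂y · ∂y/∂w = -12 × -1 = 12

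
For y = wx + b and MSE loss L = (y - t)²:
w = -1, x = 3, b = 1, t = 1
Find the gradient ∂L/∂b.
∂L/∂b = -6

y = wx + b = (-1)(3) + 1 = -2
∂L/∂y = 2(y - t) = 2(-2 - 1) = -6
∂y/∂b = 1
∂L/∂b = ∂L/∂y · ∂y/∂b = -6 × 1 = -6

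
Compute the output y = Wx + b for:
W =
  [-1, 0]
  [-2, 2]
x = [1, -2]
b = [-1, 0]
y = [-2, -6]

Wx = [-1×1 + 0×-2, -2×1 + 2×-2]
   = [-1, -6]
y = Wx + b = [-1 + -1, -6 + 0] = [-2, -6]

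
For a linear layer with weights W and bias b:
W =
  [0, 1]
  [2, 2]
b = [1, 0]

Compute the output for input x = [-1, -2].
y = [-1, -6]

Wx = [0×-1 + 1×-2, 2×-1 + 2×-2]
   = [-2, -6]
y = Wx + b = [-2 + 1, -6 + 0] = [-1, -6]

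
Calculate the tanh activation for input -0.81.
-0.6696

tanh(-0.81) = (e^(-0.81) - e^(0.81))/(e^(-0.81) + e^(0.81)) = -0.6696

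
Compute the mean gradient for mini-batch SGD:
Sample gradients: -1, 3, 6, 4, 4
Average gradient = 3.2

Average = (1/5)(-1 + 3 + 6 + 4 + 4) = 16/5 = 3.2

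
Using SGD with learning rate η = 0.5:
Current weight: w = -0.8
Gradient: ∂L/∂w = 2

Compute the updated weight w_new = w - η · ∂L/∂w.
w_new = -1.8

w_new = w - η·∂L/∂w = -0.8 - 0.5×(2) = -0.8 - (1) = -1.8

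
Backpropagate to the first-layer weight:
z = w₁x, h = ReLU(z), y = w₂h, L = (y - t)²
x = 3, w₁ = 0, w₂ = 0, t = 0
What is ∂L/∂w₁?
∂L/∂w₁ = 0

Forward pass:
z = w₁x = 0×3 = 0
h = ReLU(0) = 0
y = w₂h = 0×0 = 0

Backward pass:
∂L/∂y = 2(y - t) = 2(0 - 0) = 0
∂y/∂h = w₂ = 0
∂h/∂z = 0 (ReLU derivative)
∂z/∂w₁ = x = 3

∂L/∂w₁ = 0 × 0 × 0 × 3 = 0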